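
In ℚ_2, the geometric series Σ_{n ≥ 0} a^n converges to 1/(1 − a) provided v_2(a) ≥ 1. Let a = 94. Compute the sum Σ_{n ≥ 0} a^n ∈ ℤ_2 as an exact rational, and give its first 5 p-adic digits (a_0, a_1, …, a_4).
Σ a^n = 1/(1 − a) = -1/93;  first 5 digits = (1, 1, 0, 1, 0)

v_2(a) = 1 ≥ 1, so the series converges in ℤ_2 to 1/(1 − a) = 1/(1 − 94) = -1/93. Expand this rational in ℤ_2: compute digits iteratively via d_i = x_i mod 2, x_{i+1} = (x_i − d_i)/2. The first 5 digits are (1, 1, 0, 1, 0).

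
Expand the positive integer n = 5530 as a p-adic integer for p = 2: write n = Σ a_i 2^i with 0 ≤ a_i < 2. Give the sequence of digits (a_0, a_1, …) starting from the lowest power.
(a_0, a_1, …) = (0, 1, 0, 1, 1, 0, 0, 1, 1, 0, 1, 0, 1)

Repeated division by 2 gives the digits low-to-high: 5530 = 1·2^1 + 1·2^3 + 1·2^4 + 1·2^7 + 1·2^8 + 1·2^10 + 1·2^12. Digit sequence: (0, 1, 0, 1, 1, 0, 0, 1, 1, 0, 1, 0, 1).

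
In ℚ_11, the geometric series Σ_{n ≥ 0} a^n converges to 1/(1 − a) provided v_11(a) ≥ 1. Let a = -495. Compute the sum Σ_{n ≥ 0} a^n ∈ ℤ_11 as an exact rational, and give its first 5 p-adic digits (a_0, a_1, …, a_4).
Σ a^n = 1/(1 − a) = 1/496;  first 5 digits = (1, 10, 7, 6, 5)

v_11(a) = 1 ≥ 1, so the series converges in ℤ_11 to 1/(1 − a) = 1/(1 − (-495)) = 1/496. Expand this rational in ℤ_11: compute digits iteratively via d_i = x_i mod 11, x_{i+1} = (x_i − d_i)/11. The first 5 digits are (1, 10, 7, 6, 5).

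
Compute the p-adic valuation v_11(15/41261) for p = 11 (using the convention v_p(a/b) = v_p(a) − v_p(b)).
v_11(15/41261) = -3

Factor powers of 11 from the numerator and denominator of the reduced fraction: 15 = 11^0 · 15 and 41261 = 11^3 · 31. Apply v_p(a/b) = v_p(a) − v_p(b): v_11(15/41261) = 0 − 3 = -3.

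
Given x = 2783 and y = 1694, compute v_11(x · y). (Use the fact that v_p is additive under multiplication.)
v_11(4714402) = 4

v_p(x) = 2 (factor: 2783 = 11^2 · 23); v_p(y) = 2 (factor: 1694 = 11^2 · 14). Additivity: v_p(xy) = v_p(x) + v_p(y) = 2 + 2 = 4. (Direct check: xy = 4714402 = 11^4 · (322).)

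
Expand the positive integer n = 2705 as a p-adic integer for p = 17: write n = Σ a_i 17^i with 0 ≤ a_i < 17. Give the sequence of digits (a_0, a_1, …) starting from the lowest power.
(a_0, a_1, …) = (2, 6, 9)

Repeated division by 17 gives the digits low-to-high: 2705 = 2 + 6·17^1 + 9·17^2. Digit sequence: (2, 6, 9).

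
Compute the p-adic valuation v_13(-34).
v_13(-34) = 0

v_13(n) is the largest exponent k such that 13^k divides n. Factor out: -34 = -13^0 · 34. (Sign doesn't affect v_p.) So v_13(-34) = 0.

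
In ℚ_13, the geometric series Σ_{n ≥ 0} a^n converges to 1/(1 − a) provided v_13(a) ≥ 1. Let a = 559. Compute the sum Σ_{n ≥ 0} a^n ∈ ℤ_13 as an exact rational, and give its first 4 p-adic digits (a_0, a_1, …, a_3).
Σ a^n = 1/(1 − a) = -1/558;  first 4 digits = (1, 4, 6, 11)

v_13(a) = 1 ≥ 1, so the series converges in ℤ_13 to 1/(1 − a) = 1/(1 − 559) = -1/558. Expand this rational in ℤ_13: compute digits iteratively via d_i = x_i mod 13, x_{i+1} = (x_i − d_i)/13. The first 4 digits are (1, 4, 6, 11).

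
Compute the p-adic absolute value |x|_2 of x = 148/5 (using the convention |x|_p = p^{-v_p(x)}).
|148/5|_2 = 1/4

Step 1 — compute v_2(x) by factoring powers of 2 out of the numerator and denominator: v_2(148/5) = 2. Step 2 — apply |x|_p = p^{-v_p(x)} = 2^{-2} = 1/4.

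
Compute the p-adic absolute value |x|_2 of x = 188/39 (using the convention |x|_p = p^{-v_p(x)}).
|188/39|_2 = 1/4

Step 1 — compute v_2(x) by factoring powers of 2 out of the numerator and denominator: v_2(188/39) = 2. Step 2 — apply |x|_p = p^{-v_p(x)} = 2^{-2} = 1/4.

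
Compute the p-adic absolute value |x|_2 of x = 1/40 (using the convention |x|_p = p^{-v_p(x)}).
|1/40|_2 = 8

Step 1 — compute v_2(x) by factoring powers of 2 out of the numerator and denominator: v_2(1/40) = -3. Step 2 — apply |x|_p = p^{-v_p(x)} = 2^{3} = 8.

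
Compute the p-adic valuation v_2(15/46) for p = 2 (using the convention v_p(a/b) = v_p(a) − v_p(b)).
v_2(15/46) = -1

Factor powers of 2 from the numerator and denominator of the reduced fraction: 15 = 2^0 · 15 and 46 = 2^1 · 23. Apply v_p(a/b) = v_p(a) − v_p(b): v_2(15/46) = 0 − 1 = -1.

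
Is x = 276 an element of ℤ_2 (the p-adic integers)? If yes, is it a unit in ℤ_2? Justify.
x ∈ ℤ_2 but not a unit; v_2(x) = 2 > 0

ℤ_2 = {x ∈ ℚ_2 : v_2(x) ≥ 0} and ℤ_2^× = {x ∈ ℤ_2 : v_2(x) = 0}. Here v_2(276) = v_2(num) − v_2(den) = 2; compare against these criteria.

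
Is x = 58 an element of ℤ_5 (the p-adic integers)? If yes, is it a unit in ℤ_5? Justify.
x ∈ ℤ_5^× (unit); v_5(x) = 0

ℤ_5 = {x ∈ ℚ_5 : v_5(x) ≥ 0} and ℤ_5^× = {x ∈ ℤ_5 : v_5(x) = 0}. Here v_5(58) = v_5(num) − v_5(den) = 0; compare against these criteria.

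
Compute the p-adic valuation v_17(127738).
v_17(127738) = 3

v_17(n) is the largest exponent k such that 17^k divides n. Factor out: 127738 = 17^3 · 26. (Sign doesn't affect v_p.) So v_17(127738) = 3.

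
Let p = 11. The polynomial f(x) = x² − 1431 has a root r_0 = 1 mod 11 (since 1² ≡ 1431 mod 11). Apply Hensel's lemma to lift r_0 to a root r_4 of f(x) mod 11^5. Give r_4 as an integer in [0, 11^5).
r_4 = 7976 (mod 161051)

Hensel's recurrence: r_{i+1} = r_i − f(r_i)·(f′(r_i))^{-1} mod 11^{i+2}, with f′(x) = 2x. Iterate:
  r_0 = 1 (mod 11)
  r_1 = 111 (mod 121)
  r_2 = 1321 (mod 1331)
  r_3 = 7976 (mod 14641)
  r_4 = 7976 (mod 161051)
Final: r_4 = 7976, and one checks f(r_4) ≡ 0 mod 11^5.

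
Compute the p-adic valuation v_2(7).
v_2(7) = 0

v_2(n) is the largest exponent k such that 2^k divides n. Factor out: 7 = 2^0 · 7. (Sign doesn't affect v_p.) So v_2(7) = 0.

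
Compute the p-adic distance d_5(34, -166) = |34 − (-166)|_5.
d_5(34, -166) = 1/25

Step 1 — x − y = 34 − (-166) = 200. Step 2 — v_5(200) = 2 (factor: 200 = (5^2 · 8); the sign does not affect v_p). Step 3 — |x − y|_5 = 5^{-2} = 1/25.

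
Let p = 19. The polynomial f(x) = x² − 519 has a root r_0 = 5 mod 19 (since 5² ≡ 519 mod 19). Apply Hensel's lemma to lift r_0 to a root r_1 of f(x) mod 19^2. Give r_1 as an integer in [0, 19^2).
r_1 = 271 (mod 361)

Hensel's recurrence: r_{i+1} = r_i − f(r_i)·(f′(r_i))^{-1} mod 19^{i+2}, with f′(x) = 2x. Iterate:
  r_0 = 5 (mod 19)
  r_1 = 271 (mod 361)
Final: r_1 = 271, and one checks f(r_1) ≡ 0 mod 19^2.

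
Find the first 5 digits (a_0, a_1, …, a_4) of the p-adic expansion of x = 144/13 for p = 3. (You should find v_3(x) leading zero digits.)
(a_0, …, a_4) = (0, 0, 1, 1, 2)

v_3(144/13) = 2, so a_0 = ... = a_1 = 0. Factor out: x = 3^2 · u with u = 16/13 a unit in ℤ_3. Expand u iteratively via a_{v+i} = u_i mod 3, u_{i+1} = (u_i − a_{v+i})/3:
  u_0 = 16/13;  a_2 = 1;  u_1 = (u_0 − 1)/3 = 1/13
  u_1 = 1/13;  a_3 = 1;  u_2 = (u_1 − 1)/3 = -4/13
  u_2 = -4/13;  a_4 = 2;  u_3 = (u_2 − 2)/3 = -10/13
Digits: (0, 0, 1, 1, 2).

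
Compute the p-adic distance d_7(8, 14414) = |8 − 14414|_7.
d_7(8, 14414) = 1/2401

Step 1 — x − y = 8 − 14414 = -14406. Step 2 — v_7(-14406) = 4 (factor: -14406 = −(7^4 · 6); the sign does not affect v_p). Step 3 — |x − y|_7 = 7^{-4} = 1/2401.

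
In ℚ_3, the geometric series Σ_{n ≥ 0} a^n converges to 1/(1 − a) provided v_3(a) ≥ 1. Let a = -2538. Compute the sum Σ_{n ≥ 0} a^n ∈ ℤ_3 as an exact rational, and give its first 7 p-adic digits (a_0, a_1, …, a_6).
Σ a^n = 1/(1 − a) = 1/2539;  first 7 digits = (1, 0, 0, 2, 1, 1, 0)

v_3(a) = 3 ≥ 1, so the series converges in ℤ_3 to 1/(1 − a) = 1/(1 − (-2538)) = 1/2539. Expand this rational in ℤ_3: compute digits iteratively via d_i = x_i mod 3, x_{i+1} = (x_i − d_i)/3. The first 7 digits are (1, 0, 0, 2, 1, 1, 0).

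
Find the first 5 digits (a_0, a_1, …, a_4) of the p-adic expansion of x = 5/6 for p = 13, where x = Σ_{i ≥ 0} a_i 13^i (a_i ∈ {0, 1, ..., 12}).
(a_0, …, a_4) = (3, 2, 2, 2, 2)

v_13(5/6) = 0 (numerator and denominator both coprime to 13), so x ∈ ℤ_13^×. Compute digits iteratively via a_i = x_i mod 13, x_{i+1} = (x_i − a_i)/13, with x_0 = x:
  x_0 = 5/6;  a_0 = 3;  x_1 = (x_0 − 3)/13 = -1/6
  x_1 = -1/6;  a_1 = 2;  x_2 = (x_1 − 2)/13 = -1/6
  x_2 = -1/6;  a_2 = 2;  x_3 = (x_2 − 2)/13 = -1/6
  x_3 = -1/6;  a_3 = 2;  x_4 = (x_3 − 2)/13 = -1/6
  x_4 = -1/6;  a_4 = 2;  x_5 = (x_4 − 2)/13 = -1/6
Digits: (3, 2, 2, 2, 2).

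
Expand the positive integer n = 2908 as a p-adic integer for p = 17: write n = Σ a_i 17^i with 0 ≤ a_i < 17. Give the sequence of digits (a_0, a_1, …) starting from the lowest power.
(a_0, a_1, …) = (1, 1, 10)

Repeated division by 17 gives the digits low-to-high: 2908 = 1 + 1·17^1 + 10·17^2. Digit sequence: (1, 1, 10).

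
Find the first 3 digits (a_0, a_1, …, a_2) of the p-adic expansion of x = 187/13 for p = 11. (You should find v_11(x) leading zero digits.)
(a_0, …, a_2) = (0, 3, 10)

v_11(187/13) = 1, so a_0 = ... = a_0 = 0. Factor out: x = 11^1 · u with u = 17/13 a unit in ℤ_11. Expand u iteratively via a_{v+i} = u_i mod 11, u_{i+1} = (u_i − a_{v+i})/11:
  u_0 = 17/13;  a_1 = 3;  u_1 = (u_0 − 3)/11 = -2/13
  u_1 = -2/13;  a_2 = 10;  u_2 = (u_1 − 10)/11 = -12/13
Digits: (0, 3, 10).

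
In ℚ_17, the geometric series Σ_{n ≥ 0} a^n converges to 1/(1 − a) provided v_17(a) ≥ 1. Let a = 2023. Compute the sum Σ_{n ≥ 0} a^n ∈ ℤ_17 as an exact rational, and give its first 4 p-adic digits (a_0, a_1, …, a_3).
Σ a^n = 1/(1 − a) = -1/2022;  first 4 digits = (1, 0, 7, 0)

v_17(a) = 2 ≥ 1, so the series converges in ℤ_17 to 1/(1 − a) = 1/(1 − 2023) = -1/2022. Expand this rational in ℤ_17: compute digits iteratively via d_i = x_i mod 17, x_{i+1} = (x_i − d_i)/17. The first 4 digits are (1, 0, 7, 0).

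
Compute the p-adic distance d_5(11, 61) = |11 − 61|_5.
d_5(11, 61) = 1/25

Step 1 — x − y = 11 − 61 = -50. Step 2 — v_5(-50) = 2 (factor: -50 = −(5^2 · 2); the sign does not affect v_p). Step 3 — |x − y|_5 = 5^{-2} = 1/25.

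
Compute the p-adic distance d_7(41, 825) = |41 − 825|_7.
d_7(41, 825) = 1/49

Step 1 — x − y = 41 − 825 = -784. Step 2 — v_7(-784) = 2 (factor: -784 = −(7^2 · 16); the sign does not affect v_p). Step 3 — |x − y|_7 = 7^{-2} = 1/49.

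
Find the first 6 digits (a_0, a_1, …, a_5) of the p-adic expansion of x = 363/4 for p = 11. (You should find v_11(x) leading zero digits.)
(a_0, …, a_5) = (0, 0, 9, 2, 8, 2)

v_11(363/4) = 2, so a_0 = ... = a_1 = 0. Factor out: x = 11^2 · u with u = 3/4 a unit in ℤ_11. Expand u iteratively via a_{v+i} = u_i mod 11, u_{i+1} = (u_i − a_{v+i})/11:
  u_0 = 3/4;  a_2 = 9;  u_1 = (u_0 − 9)/11 = -3/4
  u_1 = -3/4;  a_3 = 2;  u_2 = (u_1 − 2)/11 = -1/4
  u_2 = -1/4;  a_4 = 8;  u_3 = (u_2 − 8)/11 = -3/4
  u_3 = -3/4;  a_5 = 2;  u_4 = (u_3 − 2)/11 = -1/4
Digits: (0, 0, 9, 2, 8, 2).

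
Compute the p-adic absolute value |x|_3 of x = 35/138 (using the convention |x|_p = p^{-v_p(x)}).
|35/138|_3 = 3

Step 1 — compute v_3(x) by factoring powers of 3 out of the numerator and denominator: v_3(35/138) = -1. Step 2 — apply |x|_p = p^{-v_p(x)} = 3^{1} = 3.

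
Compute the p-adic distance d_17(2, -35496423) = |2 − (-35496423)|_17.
d_17(2, -35496423) = 1/1419857

Step 1 — x − y = 2 − (-35496423) = 35496425. Step 2 — v_17(35496425) = 5 (factor: 35496425 = (17^5 · 25); the sign does not affect v_p). Step 3 — |x − y|_17 = 17^{-5} = 1/1419857.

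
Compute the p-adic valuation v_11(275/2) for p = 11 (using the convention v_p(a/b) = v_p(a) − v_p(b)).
v_11(275/2) = 1

Factor powers of 11 from the numerator and denominator of the reduced fraction: 275 = 11^1 · 25 and 2 = 11^0 · 2. Apply v_p(a/b) = v_p(a) − v_p(b): v_11(275/2) = 1 − 0 = 1.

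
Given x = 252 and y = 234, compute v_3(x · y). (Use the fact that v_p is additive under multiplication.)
v_3(58968) = 4

v_p(x) = 2 (factor: 252 = 3^2 · 28); v_p(y) = 2 (factor: 234 = 3^2 · 26). Additivity: v_p(xy) = v_p(x) + v_p(y) = 2 + 2 = 4. (Direct check: xy = 58968 = 3^4 · (728).)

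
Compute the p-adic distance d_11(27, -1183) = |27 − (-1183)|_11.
d_11(27, -1183) = 1/121

Step 1 — x − y = 27 − (-1183) = 1210. Step 2 — v_11(1210) = 2 (factor: 1210 = (11^2 · 10); the sign does not affect v_p). Step 3 — |x − y|_11 = 11^{-2} = 1/121.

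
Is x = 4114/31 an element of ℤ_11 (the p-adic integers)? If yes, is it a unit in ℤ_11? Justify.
x ∈ ℤ_11 but not a unit; v_11(x) = 2 > 0

ℤ_11 = {x ∈ ℚ_11 : v_11(x) ≥ 0} and ℤ_11^× = {x ∈ ℤ_11 : v_11(x) = 0}. Here v_11(4114/31) = v_11(num) − v_11(den) = 2; compare against these criteria.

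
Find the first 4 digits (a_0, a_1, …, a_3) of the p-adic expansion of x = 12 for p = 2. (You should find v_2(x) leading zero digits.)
(a_0, …, a_3) = (0, 0, 1, 1)

v_2(12) = 2, so a_0 = ... = a_1 = 0. Factor out: x = 2^2 · u with u = 3 a unit in ℤ_2. Expand u iteratively via a_{v+i} = u_i mod 2, u_{i+1} = (u_i − a_{v+i})/2:
  u_0 = 3;  a_2 = 1;  u_1 = (u_0 − 1)/2 = 1
  u_1 = 1;  a_3 = 1;  u_2 = (u_1 − 1)/2 = 0
Digits: (0, 0, 1, 1).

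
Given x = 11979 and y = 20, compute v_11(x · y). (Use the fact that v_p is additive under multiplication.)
v_11(239580) = 3

v_p(x) = 3 (factor: 11979 = 11^3 · 9); v_p(y) = 0 (factor: 20 = 11^0 · 20). Additivity: v_p(xy) = v_p(x) + v_p(y) = 3 + 0 = 3. (Direct check: xy = 239580 = 11^3 · (180).)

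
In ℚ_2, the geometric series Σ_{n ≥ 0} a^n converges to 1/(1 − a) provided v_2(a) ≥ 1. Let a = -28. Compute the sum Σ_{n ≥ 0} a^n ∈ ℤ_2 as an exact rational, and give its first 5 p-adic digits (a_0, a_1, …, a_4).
Σ a^n = 1/(1 − a) = 1/29;  first 5 digits = (1, 0, 1, 0, 1)

v_2(a) = 2 ≥ 1, so the series converges in ℤ_2 to 1/(1 − a) = 1/(1 − (-28)) = 1/29. Expand this rational in ℤ_2: compute digits iteratively via d_i = x_i mod 2, x_{i+1} = (x_i − d_i)/2. The first 5 digits are (1, 0, 1, 0, 1).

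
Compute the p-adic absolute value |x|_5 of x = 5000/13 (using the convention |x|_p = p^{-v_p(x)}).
|5000/13|_5 = 1/625

Step 1 — compute v_5(x) by factoring powers of 5 out of the numerator and denominator: v_5(5000/13) = 4. Step 2 — apply |x|_p = p^{-v_p(x)} = 5^{-4} = 1/625.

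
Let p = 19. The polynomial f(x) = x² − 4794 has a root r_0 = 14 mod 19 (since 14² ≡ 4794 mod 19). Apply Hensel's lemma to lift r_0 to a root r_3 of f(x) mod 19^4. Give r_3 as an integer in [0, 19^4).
r_3 = 32694 (mod 130321)

Hensel's recurrence: r_{i+1} = r_i − f(r_i)·(f′(r_i))^{-1} mod 19^{i+2}, with f′(x) = 2x. Iterate:
  r_0 = 14 (mod 19)
  r_1 = 204 (mod 361)
  r_2 = 5258 (mod 6859)
  r_3 = 32694 (mod 130321)
Final: r_3 = 32694, and one checks f(r_3) ≡ 0 mod 19^4.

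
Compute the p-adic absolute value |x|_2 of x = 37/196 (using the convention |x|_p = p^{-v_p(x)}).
|37/196|_2 = 4

Step 1 — compute v_2(x) by factoring powers of 2 out of the numerator and denominator: v_2(37/196) = -2. Step 2 — apply |x|_p = p^{-v_p(x)} = 2^{2} = 4.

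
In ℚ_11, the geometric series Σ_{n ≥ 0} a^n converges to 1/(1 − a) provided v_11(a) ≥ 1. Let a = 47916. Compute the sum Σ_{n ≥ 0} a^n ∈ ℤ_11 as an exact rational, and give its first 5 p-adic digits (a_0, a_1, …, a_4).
Σ a^n = 1/(1 − a) = -1/47915;  first 5 digits = (1, 0, 0, 3, 3)

v_11(a) = 3 ≥ 1, so the series converges in ℤ_11 to 1/(1 − a) = 1/(1 − 47916) = -1/47915. Expand this rational in ℤ_11: compute digits iteratively via d_i = x_i mod 11, x_{i+1} = (x_i − d_i)/11. The first 5 digits are (1, 0, 0, 3, 3).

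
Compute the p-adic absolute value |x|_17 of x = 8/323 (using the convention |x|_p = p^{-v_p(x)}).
|8/323|_17 = 17

Step 1 — compute v_17(x) by factoring powers of 17 out of the numerator and denominator: v_17(8/323) = -1. Step 2 — apply |x|_p = p^{-v_p(x)} = 17^{1} = 17.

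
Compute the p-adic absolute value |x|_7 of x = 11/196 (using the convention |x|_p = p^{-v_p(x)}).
|11/196|_7 = 49

Step 1 — compute v_7(x) by factoring powers of 7 out of the numerator and denominator: v_7(11/196) = -2. Step 2 — apply |x|_p = p^{-v_p(x)} = 7^{2} = 49.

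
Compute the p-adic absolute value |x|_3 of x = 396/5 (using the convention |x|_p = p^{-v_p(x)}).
|396/5|_3 = 1/9

Step 1 — compute v_3(x) by factoring powers of 3 out of the numerator and denominator: v_3(396/5) = 2. Step 2 — apply |x|_p = p^{-v_p(x)} = 3^{-2} = 1/9.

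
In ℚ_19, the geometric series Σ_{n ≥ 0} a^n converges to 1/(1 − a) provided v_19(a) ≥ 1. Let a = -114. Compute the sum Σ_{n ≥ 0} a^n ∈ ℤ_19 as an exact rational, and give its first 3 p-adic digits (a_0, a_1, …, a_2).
Σ a^n = 1/(1 − a) = 1/115;  first 3 digits = (1, 13, 16)

v_19(a) = 1 ≥ 1, so the series converges in ℤ_19 to 1/(1 − a) = 1/(1 − (-114)) = 1/115. Expand this rational in ℤ_19: compute digits iteratively via d_i = x_i mod 19, x_{i+1} = (x_i − d_i)/19. The first 3 digits are (1, 13, 16).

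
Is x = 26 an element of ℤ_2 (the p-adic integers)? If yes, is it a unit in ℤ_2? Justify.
x ∈ ℤ_2 but not a unit; v_2(x) = 1 > 0

ℤ_2 = {x ∈ ℚ_2 : v_2(x) ≥ 0} and ℤ_2^× = {x ∈ ℤ_2 : v_2(x) = 0}. Here v_2(26) = v_2(num) − v_2(den) = 1; compare against these criteria.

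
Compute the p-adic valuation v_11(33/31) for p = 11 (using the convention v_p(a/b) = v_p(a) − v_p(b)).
v_11(33/31) = 1

Factor powers of 11 from the numerator and denominator of the reduced fraction: 33 = 11^1 · 3 and 31 = 11^0 · 31. Apply v_p(a/b) = v_p(a) − v_p(b): v_11(33/31) = 1 − 0 = 1.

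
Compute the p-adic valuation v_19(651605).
v_19(651605) = 4

v_19(n) is the largest exponent k such that 19^k divides n. Factor out: 651605 = 19^4 · 5. (Sign doesn't affect v_p.) So v_19(651605) = 4.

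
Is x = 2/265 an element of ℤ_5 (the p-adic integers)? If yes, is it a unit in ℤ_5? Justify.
x ∉ ℤ_5 (v_5(x) = -1 < 0)

ℤ_5 = {x ∈ ℚ_5 : v_5(x) ≥ 0} and ℤ_5^× = {x ∈ ℤ_5 : v_5(x) = 0}. Here v_5(2/265) = v_5(num) − v_5(den) = -1; compare against these criteria.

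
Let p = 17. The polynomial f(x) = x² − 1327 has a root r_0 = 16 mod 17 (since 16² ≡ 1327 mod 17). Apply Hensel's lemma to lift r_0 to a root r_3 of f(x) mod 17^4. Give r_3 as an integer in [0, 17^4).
r_3 = 79100 (mod 83521)

Hensel's recurrence: r_{i+1} = r_i − f(r_i)·(f′(r_i))^{-1} mod 17^{i+2}, with f′(x) = 2x. Iterate:
  r_0 = 16 (mod 17)
  r_1 = 203 (mod 289)
  r_2 = 492 (mod 4913)
  r_3 = 79100 (mod 83521)
Final: r_3 = 79100, and one checks f(r_3) ≡ 0 mod 17^4.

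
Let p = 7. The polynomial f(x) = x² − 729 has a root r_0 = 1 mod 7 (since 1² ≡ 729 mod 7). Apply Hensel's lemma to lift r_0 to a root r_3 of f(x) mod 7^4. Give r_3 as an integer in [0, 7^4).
r_3 = 2374 (mod 2401)

Hensel's recurrence: r_{i+1} = r_i − f(r_i)·(f′(r_i))^{-1} mod 7^{i+2}, with f′(x) = 2x. Iterate:
  r_0 = 1 (mod 7)
  r_1 = 22 (mod 49)
  r_2 = 316 (mod 343)
  r_3 = 2374 (mod 2401)
Final: r_3 = 2374, and one checks f(r_3) ≡ 0 mod 7^4.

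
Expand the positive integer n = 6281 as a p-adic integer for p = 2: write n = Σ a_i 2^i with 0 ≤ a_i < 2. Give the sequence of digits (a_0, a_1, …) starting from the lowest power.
(a_0, a_1, …) = (1, 0, 0, 1, 0, 0, 0, 1, 0, 0, 0, 1, 1)

Repeated division by 2 gives the digits low-to-high: 6281 = 1 + 1·2^3 + 1·2^7 + 1·2^11 + 1·2^12. Digit sequence: (1, 0, 0, 1, 0, 0, 0, 1, 0, 0, 0, 1, 1).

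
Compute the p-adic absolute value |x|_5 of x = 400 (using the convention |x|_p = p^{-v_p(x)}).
|400|_5 = 1/25

Step 1 — compute v_5(x) by factoring powers of 5 out of the numerator and denominator: v_5(400) = 2. Step 2 — apply |x|_p = p^{-v_p(x)} = 5^{-2} = 1/25.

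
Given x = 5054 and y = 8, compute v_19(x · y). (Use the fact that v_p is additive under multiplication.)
v_19(40432) = 2

v_p(x) = 2 (factor: 5054 = 19^2 · 14); v_p(y) = 0 (factor: 8 = 19^0 · 8). Additivity: v_p(xy) = v_p(x) + v_p(y) = 2 + 0 = 2. (Direct check: xy = 40432 = 19^2 · (112).)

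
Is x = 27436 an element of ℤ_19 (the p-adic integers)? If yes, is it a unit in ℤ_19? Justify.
x ∈ ℤ_19 but not a unit; v_19(x) = 3 > 0

ℤ_19 = {x ∈ ℚ_19 : v_19(x) ≥ 0} and ℤ_19^× = {x ∈ ℤ_19 : v_19(x) = 0}. Here v_19(27436) = v_19(num) − v_19(den) = 3; compare against these criteria.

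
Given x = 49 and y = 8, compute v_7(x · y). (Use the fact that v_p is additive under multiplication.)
v_7(392) = 2

v_p(x) = 2 (factor: 49 = 7^2 · 1); v_p(y) = 0 (factor: 8 = 7^0 · 8). Additivity: v_p(xy) = v_p(x) + v_p(y) = 2 + 0 = 2. (Direct check: xy = 392 = 7^2 · (8).)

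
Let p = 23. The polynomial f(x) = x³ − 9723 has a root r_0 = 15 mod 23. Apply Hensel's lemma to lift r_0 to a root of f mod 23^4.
r_3 = 92061 (mod 279841)

Hensel: r_{i+1} = r_i − f(r_i)/f′(r_i) mod 23^{i+2}, where f′(x) = 3x². Iterate:
  r_0 = 15 (mod 23)
  r_1 = 15 (mod 529)
  r_2 = 6892 (mod 12167)
  r_3 = 92061 (mod 279841)
Final: r = 92061 with f(r) ≡ 0 mod 23^4.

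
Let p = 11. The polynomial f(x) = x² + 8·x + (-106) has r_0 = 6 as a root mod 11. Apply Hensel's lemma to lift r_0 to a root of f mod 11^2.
r_1 = 116 (mod 121)

Hensel: r_{i+1} = r_i − f(r_i)·(f′(r_i))^{-1} mod 11^{i+2}, f′(x) = 2x + 8. Iterate:
  r_0 = 6 (mod 11)
  r_1 = 116 (mod 121)
Final: r = 116 satisfies f(r) ≡ 0 mod 11^2.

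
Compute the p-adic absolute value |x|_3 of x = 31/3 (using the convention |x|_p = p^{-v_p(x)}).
|31/3|_3 = 3

Step 1 — compute v_3(x) by factoring powers of 3 out of the numerator and denominator: v_3(31/3) = -1. Step 2 — apply |x|_p = p^{-v_p(x)} = 3^{1} = 3.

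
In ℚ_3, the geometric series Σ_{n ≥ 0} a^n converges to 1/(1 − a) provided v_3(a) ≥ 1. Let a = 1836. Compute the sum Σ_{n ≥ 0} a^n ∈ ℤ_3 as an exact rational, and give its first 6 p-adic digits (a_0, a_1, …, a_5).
Σ a^n = 1/(1 − a) = -1/1835;  first 6 digits = (1, 0, 0, 2, 1, 1)

v_3(a) = 3 ≥ 1, so the series converges in ℤ_3 to 1/(1 − a) = 1/(1 − 1836) = -1/1835. Expand this rational in ℤ_3: compute digits iteratively via d_i = x_i mod 3, x_{i+1} = (x_i − d_i)/3. The first 6 digits are (1, 0, 0, 2, 1, 1).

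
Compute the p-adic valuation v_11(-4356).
v_11(-4356) = 2

v_11(n) is the largest exponent k such that 11^k divides n. Factor out: -4356 = -11^2 · 36. (Sign doesn't affect v_p.) So v_11(-4356) = 2.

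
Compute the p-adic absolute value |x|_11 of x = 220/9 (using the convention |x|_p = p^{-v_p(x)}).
|220/9|_11 = 1/11

Step 1 — compute v_11(x) by factoring powers of 11 out of the numerator and denominator: v_11(220/9) = 1. Step 2 — apply |x|_p = p^{-v_p(x)} = 11^{-1} = 1/11.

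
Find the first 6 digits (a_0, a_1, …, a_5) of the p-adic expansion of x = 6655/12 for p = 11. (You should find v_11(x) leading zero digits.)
(a_0, …, a_5) = (0, 0, 0, 5, 6, 4)

v_11(6655/12) = 3, so a_0 = ... = a_2 = 0. Factor out: x = 11^3 · u with u = 5/12 a unit in ℤ_11. Expand u iteratively via a_{v+i} = u_i mod 11, u_{i+1} = (u_i − a_{v+i})/11:
  u_0 = 5/12;  a_3 = 5;  u_1 = (u_0 − 5)/11 = -5/12
  u_1 = -5/12;  a_4 = 6;  u_2 = (u_1 − 6)/11 = -7/12
  u_2 = -7/12;  a_5 = 4;  u_3 = (u_2 − 4)/11 = -5/12
Digits: (0, 0, 0, 5, 6, 4).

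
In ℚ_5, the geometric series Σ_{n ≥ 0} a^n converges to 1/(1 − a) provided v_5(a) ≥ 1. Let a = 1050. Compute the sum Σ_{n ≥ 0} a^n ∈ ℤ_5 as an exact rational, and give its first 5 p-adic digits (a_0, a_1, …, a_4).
Σ a^n = 1/(1 − a) = -1/1049;  first 5 digits = (1, 0, 2, 3, 0)

v_5(a) = 2 ≥ 1, so the series converges in ℤ_5 to 1/(1 − a) = 1/(1 − 1050) = -1/1049. Expand this rational in ℤ_5: compute digits iteratively via d_i = x_i mod 5, x_{i+1} = (x_i − d_i)/5. The first 5 digits are (1, 0, 2, 3, 0).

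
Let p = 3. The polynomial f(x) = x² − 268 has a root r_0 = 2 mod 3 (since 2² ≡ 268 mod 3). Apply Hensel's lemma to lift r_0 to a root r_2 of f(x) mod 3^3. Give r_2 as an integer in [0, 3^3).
r_2 = 5 (mod 27)

Hensel's recurrence: r_{i+1} = r_i − f(r_i)·(f′(r_i))^{-1} mod 3^{i+2}, with f′(x) = 2x. Iterate:
  r_0 = 2 (mod 3)
  r_1 = 5 (mod 9)
  r_2 = 5 (mod 27)
Final: r_2 = 5, and one checks f(r_2) ≡ 0 mod 3^3.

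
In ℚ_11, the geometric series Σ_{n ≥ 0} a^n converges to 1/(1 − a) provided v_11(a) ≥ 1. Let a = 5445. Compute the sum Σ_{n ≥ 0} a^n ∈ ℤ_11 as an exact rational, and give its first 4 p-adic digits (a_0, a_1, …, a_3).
Σ a^n = 1/(1 − a) = -1/5444;  first 4 digits = (1, 0, 1, 4)

v_11(a) = 2 ≥ 1, so the series converges in ℤ_11 to 1/(1 − a) = 1/(1 − 5445) = -1/5444. Expand this rational in ℤ_11: compute digits iteratively via d_i = x_i mod 11, x_{i+1} = (x_i − d_i)/11. The first 4 digits are (1, 0, 1, 4).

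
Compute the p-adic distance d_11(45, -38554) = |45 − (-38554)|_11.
d_11(45, -38554) = 1/1331

Step 1 — x − y = 45 − (-38554) = 38599. Step 2 — v_11(38599) = 3 (factor: 38599 = (11^3 · 29); the sign does not affect v_p). Step 3 — |x − y|_11 = 11^{-3} = 1/1331.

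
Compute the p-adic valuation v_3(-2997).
v_3(-2997) = 4

v_3(n) is the largest exponent k such that 3^k divides n. Factor out: -2997 = -3^4 · 37. (Sign doesn't affect v_p.) So v_3(-2997) = 4.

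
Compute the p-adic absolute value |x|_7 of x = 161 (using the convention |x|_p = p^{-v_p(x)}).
|161|_7 = 1/7

Step 1 — compute v_7(x) by factoring powers of 7 out of the numerator and denominator: v_7(161) = 1. Step 2 — apply |x|_p = p^{-v_p(x)} = 7^{-1} = 1/7.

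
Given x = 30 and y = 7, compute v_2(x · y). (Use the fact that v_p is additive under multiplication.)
v_2(210) = 1

v_p(x) = 1 (factor: 30 = 2^1 · 15); v_p(y) = 0 (factor: 7 = 2^0 · 7). Additivity: v_p(xy) = v_p(x) + v_p(y) = 1 + 0 = 1. (Direct check: xy = 210 = 2^1 · (105).)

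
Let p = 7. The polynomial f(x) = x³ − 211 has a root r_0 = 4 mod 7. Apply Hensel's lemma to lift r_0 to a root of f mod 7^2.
r_1 = 4 (mod 49)

Hensel: r_{i+1} = r_i − f(r_i)/f′(r_i) mod 7^{i+2}, where f′(x) = 3x². Iterate:
  r_0 = 4 (mod 7)
  r_1 = 4 (mod 49)
Final: r = 4 with f(r) ≡ 0 mod 7^2.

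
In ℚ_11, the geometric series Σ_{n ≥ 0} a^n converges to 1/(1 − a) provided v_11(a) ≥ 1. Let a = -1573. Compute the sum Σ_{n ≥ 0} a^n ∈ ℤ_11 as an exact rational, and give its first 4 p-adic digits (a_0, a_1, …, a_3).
Σ a^n = 1/(1 − a) = 1/1574;  first 4 digits = (1, 0, 9, 9)

v_11(a) = 2 ≥ 1, so the series converges in ℤ_11 to 1/(1 − a) = 1/(1 − (-1573)) = 1/1574. Expand this rational in ℤ_11: compute digits iteratively via d_i = x_i mod 11, x_{i+1} = (x_i − d_i)/11. The first 4 digits are (1, 0, 9, 9).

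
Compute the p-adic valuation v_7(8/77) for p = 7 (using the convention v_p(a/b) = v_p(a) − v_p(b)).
v_7(8/77) = -1

Factor powers of 7 from the numerator and denominator of the reduced fraction: 8 = 7^0 · 8 and 77 = 7^1 · 11. Apply v_p(a/b) = v_p(a) − v_p(b): v_7(8/77) = 0 − 1 = -1.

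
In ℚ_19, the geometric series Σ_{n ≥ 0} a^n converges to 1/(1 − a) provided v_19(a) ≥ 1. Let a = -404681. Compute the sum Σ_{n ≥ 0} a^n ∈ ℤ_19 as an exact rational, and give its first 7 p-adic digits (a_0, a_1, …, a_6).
Σ a^n = 1/(1 − a) = 1/404682;  first 7 digits = (1, 0, 0, 17, 15, 18, 3)

v_19(a) = 3 ≥ 1, so the series converges in ℤ_19 to 1/(1 − a) = 1/(1 − (-404681)) = 1/404682. Expand this rational in ℤ_19: compute digits iteratively via d_i = x_i mod 19, x_{i+1} = (x_i − d_i)/19. The first 7 digits are (1, 0, 0, 17, 15, 18, 3).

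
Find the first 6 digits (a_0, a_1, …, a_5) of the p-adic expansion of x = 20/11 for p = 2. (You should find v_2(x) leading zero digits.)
(a_0, …, a_5) = (0, 0, 1, 1, 1, 1)

v_2(20/11) = 2, so a_0 = ... = a_1 = 0. Factor out: x = 2^2 · u with u = 5/11 a unit in ℤ_2. Expand u iteratively via a_{v+i} = u_i mod 2, u_{i+1} = (u_i − a_{v+i})/2:
  u_0 = 5/11;  a_2 = 1;  u_1 = (u_0 − 1)/2 = -3/11
  u_1 = -3/11;  a_3 = 1;  u_2 = (u_1 − 1)/2 = -7/11
  u_2 = -7/11;  a_4 = 1;  u_3 = (u_2 − 1)/2 = -9/11
  u_3 = -9/11;  a_5 = 1;  u_4 = (u_3 − 1)/2 = -10/11
Digits: (0, 0, 1, 1, 1, 1).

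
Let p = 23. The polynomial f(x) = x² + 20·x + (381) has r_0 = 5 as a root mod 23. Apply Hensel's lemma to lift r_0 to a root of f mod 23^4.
r_3 = 66360 (mod 279841)

Hensel: r_{i+1} = r_i − f(r_i)·(f′(r_i))^{-1} mod 23^{i+2}, f′(x) = 2x + 20. Iterate:
  r_0 = 5 (mod 23)
  r_1 = 235 (mod 529)
  r_2 = 5525 (mod 12167)
  r_3 = 66360 (mod 279841)
Final: r = 66360 satisfies f(r) ≡ 0 mod 23^4.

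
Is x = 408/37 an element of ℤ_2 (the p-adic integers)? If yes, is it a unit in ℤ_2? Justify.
x ∈ ℤ_2 but not a unit; v_2(x) = 3 > 0

ℤ_2 = {x ∈ ℚ_2 : v_2(x) ≥ 0} and ℤ_2^× = {x ∈ ℤ_2 : v_2(x) = 0}. Here v_2(408/37) = v_2(num) − v_2(den) = 3; compare against these criteria.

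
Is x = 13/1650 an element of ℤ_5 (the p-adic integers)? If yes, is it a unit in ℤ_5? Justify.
x ∉ ℤ_5 (v_5(x) = -2 < 0)

ℤ_5 = {x ∈ ℚ_5 : v_5(x) ≥ 0} and ℤ_5^× = {x ∈ ℤ_5 : v_5(x) = 0}. Here v_5(13/1650) = v_5(num) − v_5(den) = -2; compare against these criteria.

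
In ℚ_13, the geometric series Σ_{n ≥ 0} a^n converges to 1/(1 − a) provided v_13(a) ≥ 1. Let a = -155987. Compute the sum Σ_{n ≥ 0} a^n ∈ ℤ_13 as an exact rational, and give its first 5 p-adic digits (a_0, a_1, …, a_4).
Σ a^n = 1/(1 − a) = 1/155988;  first 5 digits = (1, 0, 0, 7, 7)

v_13(a) = 3 ≥ 1, so the series converges in ℤ_13 to 1/(1 − a) = 1/(1 − (-155987)) = 1/155988. Expand this rational in ℤ_13: compute digits iteratively via d_i = x_i mod 13, x_{i+1} = (x_i − d_i)/13. The first 5 digits are (1, 0, 0, 7, 7).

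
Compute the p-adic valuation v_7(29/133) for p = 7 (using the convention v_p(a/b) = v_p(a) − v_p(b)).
v_7(29/133) = -1

Factor powers of 7 from the numerator and denominator of the reduced fraction: 29 = 7^0 · 29 and 133 = 7^1 · 19. Apply v_p(a/b) = v_p(a) − v_p(b): v_7(29/133) = 0 − 1 = -1.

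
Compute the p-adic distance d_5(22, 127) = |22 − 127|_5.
d_5(22, 127) = 1/5

Step 1 — x − y = 22 − 127 = -105. Step 2 — v_5(-105) = 1 (factor: -105 = −(5^1 · 21); the sign does not affect v_p). Step 3 — |x − y|_5 = 5^{-1} = 1/5.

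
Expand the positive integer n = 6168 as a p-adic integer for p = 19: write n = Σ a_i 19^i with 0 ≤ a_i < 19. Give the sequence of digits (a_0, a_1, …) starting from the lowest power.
(a_0, a_1, …) = (12, 1, 17)

Repeated division by 19 gives the digits low-to-high: 6168 = 12 + 1·19^1 + 17·19^2. Digit sequence: (12, 1, 17).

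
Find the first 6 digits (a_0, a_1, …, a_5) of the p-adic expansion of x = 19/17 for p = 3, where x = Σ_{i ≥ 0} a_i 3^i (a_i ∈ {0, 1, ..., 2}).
(a_0, …, a_5) = (2, 2, 1, 1, 0, 0)

v_3(19/17) = 0 (numerator and denominator both coprime to 3), so x ∈ ℤ_3^×. Compute digits iteratively via a_i = x_i mod 3, x_{i+1} = (x_i − a_i)/3, with x_0 = x:
  x_0 = 19/17;  a_0 = 2;  x_1 = (x_0 − 2)/3 = -5/17
  x_1 = -5/17;  a_1 = 2;  x_2 = (x_1 − 2)/3 = -13/17
  x_2 = -13/17;  a_2 = 1;  x_3 = (x_2 − 1)/3 = -10/17
  x_3 = -10/17;  a_3 = 1;  x_4 = (x_3 − 1)/3 = -9/17
  x_4 = -9/17;  a_4 = 0;  x_5 = (x_4 − 0)/3 = -3/17
  x_5 = -3/17;  a_5 = 0;  x_6 = (x_5 − 0)/3 = -1/17
Digits: (2, 2, 1, 1, 0, 0).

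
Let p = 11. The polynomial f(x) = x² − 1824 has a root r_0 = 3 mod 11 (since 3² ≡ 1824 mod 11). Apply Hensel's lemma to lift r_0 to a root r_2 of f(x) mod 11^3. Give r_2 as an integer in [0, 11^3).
r_2 = 971 (mod 1331)

Hensel's recurrence: r_{i+1} = r_i − f(r_i)·(f′(r_i))^{-1} mod 11^{i+2}, with f′(x) = 2x. Iterate:
  r_0 = 3 (mod 11)
  r_1 = 3 (mod 121)
  r_2 = 971 (mod 1331)
Final: r_2 = 971, and one checks f(r_2) ≡ 0 mod 11^3.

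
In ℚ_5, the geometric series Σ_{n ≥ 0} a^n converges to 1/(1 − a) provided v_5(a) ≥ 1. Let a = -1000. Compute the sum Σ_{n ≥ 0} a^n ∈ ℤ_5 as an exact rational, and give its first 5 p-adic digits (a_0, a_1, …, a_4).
Σ a^n = 1/(1 − a) = 1/1001;  first 5 digits = (1, 0, 0, 2, 3)

v_5(a) = 3 ≥ 1, so the series converges in ℤ_5 to 1/(1 − a) = 1/(1 − (-1000)) = 1/1001. Expand this rational in ℤ_5: compute digits iteratively via d_i = x_i mod 5, x_{i+1} = (x_i − d_i)/5. The first 5 digits are (1, 0, 0, 2, 3).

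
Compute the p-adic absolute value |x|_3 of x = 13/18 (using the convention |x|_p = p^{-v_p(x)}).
|13/18|_3 = 9

Step 1 — compute v_3(x) by factoring powers of 3 out of the numerator and denominator: v_3(13/18) = -2. Step 2 — apply |x|_p = p^{-v_p(x)} = 3^{2} = 9.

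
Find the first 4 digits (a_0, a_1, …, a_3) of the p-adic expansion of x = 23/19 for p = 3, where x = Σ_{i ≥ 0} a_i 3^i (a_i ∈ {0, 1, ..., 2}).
(a_0, …, a_3) = (2, 1, 1, 0)

v_3(23/19) = 0 (numerator and denominator both coprime to 3), so x ∈ ℤ_3^×. Compute digits iteratively via a_i = x_i mod 3, x_{i+1} = (x_i − a_i)/3, with x_0 = x:
  x_0 = 23/19;  a_0 = 2;  x_1 = (x_0 − 2)/3 = -5/19
  x_1 = -5/19;  a_1 = 1;  x_2 = (x_1 − 1)/3 = -8/19
  x_2 = -8/19;  a_2 = 1;  x_3 = (x_2 − 1)/3 = -9/19
  x_3 = -9/19;  a_3 = 0;  x_4 = (x_3 − 0)/3 = -3/19
Digits: (2, 1, 1, 0).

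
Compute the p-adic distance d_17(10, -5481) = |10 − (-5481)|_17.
d_17(10, -5481) = 1/289

Step 1 — x − y = 10 − (-5481) = 5491. Step 2 — v_17(5491) = 2 (factor: 5491 = (17^2 · 19); the sign does not affect v_p). Step 3 — |x − y|_17 = 17^{-2} = 1/289.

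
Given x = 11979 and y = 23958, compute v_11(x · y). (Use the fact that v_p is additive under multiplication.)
v_11(286992882) = 6

v_p(x) = 3 (factor: 11979 = 11^3 · 9); v_p(y) = 3 (factor: 23958 = 11^3 · 18). Additivity: v_p(xy) = v_p(x) + v_p(y) = 3 + 3 = 6. (Direct check: xy = 286992882 = 11^6 · (162).)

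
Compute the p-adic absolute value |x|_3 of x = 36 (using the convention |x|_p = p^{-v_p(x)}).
|36|_3 = 1/9

Step 1 — compute v_3(x) by factoring powers of 3 out of the numerator and denominator: v_3(36) = 2. Step 2 — apply |x|_p = p^{-v_p(x)} = 3^{-2} = 1/9.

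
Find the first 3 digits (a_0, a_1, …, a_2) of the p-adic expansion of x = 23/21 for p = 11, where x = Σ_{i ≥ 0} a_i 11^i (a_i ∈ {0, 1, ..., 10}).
(a_0, …, a_2) = (10, 6, 2)

v_11(23/21) = 0 (numerator and denominator both coprime to 11), so x ∈ ℤ_11^×. Compute digits iteratively via a_i = x_i mod 11, x_{i+1} = (x_i − a_i)/11, with x_0 = x:
  x_0 = 23/21;  a_0 = 10;  x_1 = (x_0 − 10)/11 = -17/21
  x_1 = -17/21;  a_1 = 6;  x_2 = (x_1 − 6)/11 = -13/21
  x_2 = -13/21;  a_2 = 2;  x_3 = (x_2 − 2)/11 = -5/21
Digits: (10, 6, 2).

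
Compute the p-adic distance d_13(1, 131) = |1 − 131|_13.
d_13(1, 131) = 1/13

Step 1 — x − y = 1 − 131 = -130. Step 2 — v_13(-130) = 1 (factor: -130 = −(13^1 · 10); the sign does not affect v_p). Step 3 — |x − y|_13 = 13^{-1} = 1/13.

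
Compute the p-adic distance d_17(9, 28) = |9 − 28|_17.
d_17(9, 28) = 1

Step 1 — x − y = 9 − 28 = -19. Step 2 — v_17(-19) = 0 (factor: -19 = −(17^0 · 19); the sign does not affect v_p). Step 3 — |x − y|_17 = 17^{0} = 1.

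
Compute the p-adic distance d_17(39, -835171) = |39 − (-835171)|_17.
d_17(39, -835171) = 1/83521

Step 1 — x − y = 39 − (-835171) = 835210. Step 2 — v_17(835210) = 4 (factor: 835210 = (17^4 · 10); the sign does not affect v_p). Step 3 — |x − y|_17 = 17^{-4} = 1/83521.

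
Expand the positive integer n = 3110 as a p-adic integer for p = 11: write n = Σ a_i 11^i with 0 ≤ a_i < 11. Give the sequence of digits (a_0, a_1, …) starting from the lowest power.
(a_0, a_1, …) = (8, 7, 3, 2)

Repeated division by 11 gives the digits low-to-high: 3110 = 8 + 7·11^1 + 3·11^2 + 2·11^3. Digit sequence: (8, 7, 3, 2).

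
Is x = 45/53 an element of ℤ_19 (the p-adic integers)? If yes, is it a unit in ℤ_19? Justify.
x ∈ ℤ_19^× (unit); v_19(x) = 0

ℤ_19 = {x ∈ ℚ_19 : v_19(x) ≥ 0} and ℤ_19^× = {x ∈ ℤ_19 : v_19(x) = 0}. Here v_19(45/53) = v_19(num) − v_19(den) = 0; compare against these criteria.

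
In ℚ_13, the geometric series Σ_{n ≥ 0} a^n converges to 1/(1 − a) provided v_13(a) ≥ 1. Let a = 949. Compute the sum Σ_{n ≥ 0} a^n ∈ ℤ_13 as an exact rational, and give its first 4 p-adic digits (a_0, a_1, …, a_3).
Σ a^n = 1/(1 − a) = -1/948;  first 4 digits = (1, 8, 4, 12)

v_13(a) = 1 ≥ 1, so the series converges in ℤ_13 to 1/(1 − a) = 1/(1 − 949) = -1/948. Expand this rational in ℤ_13: compute digits iteratively via d_i = x_i mod 13, x_{i+1} = (x_i − d_i)/13. The first 4 digits are (1, 8, 4, 12).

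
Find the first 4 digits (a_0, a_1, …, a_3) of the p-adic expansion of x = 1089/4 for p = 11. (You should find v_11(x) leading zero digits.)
(a_0, …, a_3) = (0, 0, 5, 8)

v_11(1089/4) = 2, so a_0 = ... = a_1 = 0. Factor out: x = 11^2 · u with u = 9/4 a unit in ℤ_11. Expand u iteratively via a_{v+i} = u_i mod 11, u_{i+1} = (u_i − a_{v+i})/11:
  u_0 = 9/4;  a_2 = 5;  u_1 = (u_0 − 5)/11 = -1/4
  u_1 = -1/4;  a_3 = 8;  u_2 = (u_1 − 8)/11 = -3/4
Digits: (0, 0, 5, 8).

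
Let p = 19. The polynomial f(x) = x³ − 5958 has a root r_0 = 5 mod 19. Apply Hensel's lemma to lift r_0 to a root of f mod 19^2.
r_1 = 309 (mod 361)

Hensel: r_{i+1} = r_i − f(r_i)/f′(r_i) mod 19^{i+2}, where f′(x) = 3x². Iterate:
  r_0 = 5 (mod 19)
  r_1 = 309 (mod 361)
Final: r = 309 with f(r) ≡ 0 mod 19^2.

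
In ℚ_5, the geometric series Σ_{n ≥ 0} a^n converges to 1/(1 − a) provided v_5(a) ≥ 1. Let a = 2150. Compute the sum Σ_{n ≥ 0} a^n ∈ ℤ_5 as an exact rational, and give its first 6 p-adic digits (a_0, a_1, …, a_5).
Σ a^n = 1/(1 − a) = -1/2149;  first 6 digits = (1, 0, 1, 2, 4, 4)

v_5(a) = 2 ≥ 1, so the series converges in ℤ_5 to 1/(1 − a) = 1/(1 − 2150) = -1/2149. Expand this rational in ℤ_5: compute digits iteratively via d_i = x_i mod 5, x_{i+1} = (x_i − d_i)/5. The first 6 digits are (1, 0, 1, 2, 4, 4).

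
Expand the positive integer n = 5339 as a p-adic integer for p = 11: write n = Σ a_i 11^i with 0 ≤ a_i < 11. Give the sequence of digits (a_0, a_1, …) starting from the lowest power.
(a_0, a_1, …) = (4, 1, 0, 4)

Repeated division by 11 gives the digits low-to-high: 5339 = 4 + 1·11^1 + 4·11^3. Digit sequence: (4, 1, 0, 4).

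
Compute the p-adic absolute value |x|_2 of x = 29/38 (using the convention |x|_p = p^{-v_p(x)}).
|29/38|_2 = 2

Step 1 — compute v_2(x) by factoring powers of 2 out of the numerator and denominator: v_2(29/38) = -1. Step 2 — apply |x|_p = p^{-v_p(x)} = 2^{1} = 2.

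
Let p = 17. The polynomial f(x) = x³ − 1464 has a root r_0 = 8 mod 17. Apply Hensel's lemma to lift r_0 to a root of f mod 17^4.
r_3 = 4071 (mod 83521)

Hensel: r_{i+1} = r_i − f(r_i)/f′(r_i) mod 17^{i+2}, where f′(x) = 3x². Iterate:
  r_0 = 8 (mod 17)
  r_1 = 25 (mod 289)
  r_2 = 4071 (mod 4913)
  r_3 = 4071 (mod 83521)
Final: r = 4071 with f(r) ≡ 0 mod 17^4.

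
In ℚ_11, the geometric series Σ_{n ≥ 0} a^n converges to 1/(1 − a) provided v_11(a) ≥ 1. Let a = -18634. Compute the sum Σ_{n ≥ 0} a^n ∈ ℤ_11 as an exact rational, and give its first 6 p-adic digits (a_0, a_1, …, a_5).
Σ a^n = 1/(1 − a) = 1/18635;  first 6 digits = (1, 0, 0, 8, 9, 10)

v_11(a) = 3 ≥ 1, so the series converges in ℤ_11 to 1/(1 − a) = 1/(1 − (-18634)) = 1/18635. Expand this rational in ℤ_11: compute digits iteratively via d_i = x_i mod 11, x_{i+1} = (x_i − d_i)/11. The first 6 digits are (1, 0, 0, 8, 9, 10).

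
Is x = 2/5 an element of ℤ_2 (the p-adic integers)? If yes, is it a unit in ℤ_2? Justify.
x ∈ ℤ_2 but not a unit; v_2(x) = 1 > 0

ℤ_2 = {x ∈ ℚ_2 : v_2(x) ≥ 0} and ℤ_2^× = {x ∈ ℤ_2 : v_2(x) = 0}. Here v_2(2/5) = v_2(num) − v_2(den) = 1; compare against these criteria.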